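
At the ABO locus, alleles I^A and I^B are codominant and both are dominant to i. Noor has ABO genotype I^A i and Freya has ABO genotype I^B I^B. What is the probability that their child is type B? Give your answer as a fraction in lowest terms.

ABO cross I^A i × I^B I^B → offspring phenotypes: 1/2 B, 1/2 AB.
So P(type B) = 1/2.

1/2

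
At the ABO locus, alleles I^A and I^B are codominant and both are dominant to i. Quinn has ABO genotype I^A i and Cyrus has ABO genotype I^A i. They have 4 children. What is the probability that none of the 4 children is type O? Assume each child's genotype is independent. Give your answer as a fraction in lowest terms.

81/256

ABO cross I^A i × I^A i → 1/4 O, 3/4 A.
So P(type O) = 1/4 per child.
P(not type O) = 3/4 for one child; (3/4)^4 = 81/256.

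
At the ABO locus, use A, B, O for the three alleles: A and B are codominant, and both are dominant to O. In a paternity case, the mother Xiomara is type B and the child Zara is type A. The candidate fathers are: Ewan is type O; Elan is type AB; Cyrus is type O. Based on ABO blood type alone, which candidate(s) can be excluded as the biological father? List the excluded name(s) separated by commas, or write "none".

Ewan, Cyrus

A candidate is excluded only if no genotype consistent with his phenotype could produce a type A child with a type B mother.
Ewan (type O): no genotype consistent with that phenotype can produce a type-A child with a type-B mother.
Cyrus (type O): no genotype consistent with that phenotype can produce a type-A child with a type-B mother.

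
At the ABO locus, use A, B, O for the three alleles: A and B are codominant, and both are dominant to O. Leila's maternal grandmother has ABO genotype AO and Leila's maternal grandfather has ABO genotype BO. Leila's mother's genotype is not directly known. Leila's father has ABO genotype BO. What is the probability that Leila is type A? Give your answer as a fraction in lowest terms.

1/8

Leila's mother's ABO genotype from AO × BO: 1/4 AB, 1/4 AO, 1/4 BO, 1/4 OO.
Crossing each possibility with the father BO and summing P(type A): 1/4·1/4 + 1/4·1/4 + 1/4·0 + 1/4·0 = 1/8.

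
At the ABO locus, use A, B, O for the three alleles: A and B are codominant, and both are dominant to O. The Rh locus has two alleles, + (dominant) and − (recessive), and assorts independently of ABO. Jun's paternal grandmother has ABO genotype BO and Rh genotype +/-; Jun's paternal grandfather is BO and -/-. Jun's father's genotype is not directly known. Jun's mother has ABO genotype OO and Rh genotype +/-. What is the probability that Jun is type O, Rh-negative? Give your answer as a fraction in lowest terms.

3/16

Jun's father's ABO genotype from BO × BO: 1/4 BB, 1/2 BO, 1/4 OO.
Crossing each possibility with the mother OO and summing P(type O): 1/4·0 + 1/2·1/2 + 1/4·1 = 1/2.
Similarly for Rh via the father's Rh distribution: P(Rh-) = 3/8.
Independent loci: 1/2 × 3/8 = 3/16.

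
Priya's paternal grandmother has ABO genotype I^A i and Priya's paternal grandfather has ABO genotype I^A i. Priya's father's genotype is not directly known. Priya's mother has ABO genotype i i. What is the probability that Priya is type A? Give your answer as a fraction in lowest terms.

Priya's father's ABO genotype from I^A i × I^A i: 1/4 I^A I^A, 1/2 I^A i, 1/4 i i.
Crossing each possibility with the mother i i and summing P(type A): 1/4·1 + 1/2·1/2 + 1/4·0 = 1/2.

1/2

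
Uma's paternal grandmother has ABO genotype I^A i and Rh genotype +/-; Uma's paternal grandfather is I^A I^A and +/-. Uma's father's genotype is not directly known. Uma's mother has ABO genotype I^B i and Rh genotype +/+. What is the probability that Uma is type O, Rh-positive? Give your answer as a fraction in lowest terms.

1/8

Uma's father's ABO genotype from I^A i × I^A I^A: 1/2 I^A I^A, 1/2 I^A i.
Crossing each possibility with the mother I^B i and summing P(type O): 1/2·0 + 1/2·1/4 = 1/8.
Similarly for Rh via the father's Rh distribution: P(Rh+) = 1.
Independent loci: 1/8 × 1 = 1/8.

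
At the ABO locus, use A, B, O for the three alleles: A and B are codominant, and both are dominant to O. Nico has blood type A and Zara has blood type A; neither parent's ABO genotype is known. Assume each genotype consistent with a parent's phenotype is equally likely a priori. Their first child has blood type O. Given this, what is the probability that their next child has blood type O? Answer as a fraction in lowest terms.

Possible genotypes: Nico ∈ {AA, AO}; Zara ∈ {AA, AO}.
Weight each parental genotype pair by prior × P(type-O child):
  AO × AO: posterior weight 1; P(next child type O) = 1/4.
Weighted sum = 1/4.

1/4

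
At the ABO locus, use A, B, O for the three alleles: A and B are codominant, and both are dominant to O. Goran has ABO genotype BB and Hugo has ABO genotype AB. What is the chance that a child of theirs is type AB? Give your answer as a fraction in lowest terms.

ABO cross BB × AB → offspring phenotypes: 1/2 B, 1/2 AB.
So P(type AB) = 1/2.

1/2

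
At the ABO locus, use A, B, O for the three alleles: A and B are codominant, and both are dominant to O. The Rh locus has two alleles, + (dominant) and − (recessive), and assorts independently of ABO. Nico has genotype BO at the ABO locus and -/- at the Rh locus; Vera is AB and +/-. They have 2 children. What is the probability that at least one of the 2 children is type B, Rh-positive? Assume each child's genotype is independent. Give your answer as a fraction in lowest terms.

ABO cross BO × AB → 1/4 A, 1/2 B, 1/4 AB.
Rh cross -/- × +/- → 1/2 Rh+, 1/2 Rh-; so P(type B, Rh-positive) = 1/2 × 1/2 = 1/4 per child.
P(none) = (3/4)^2 = 9/16; P(at least one) = 1 − 9/16 = 7/16.

7/16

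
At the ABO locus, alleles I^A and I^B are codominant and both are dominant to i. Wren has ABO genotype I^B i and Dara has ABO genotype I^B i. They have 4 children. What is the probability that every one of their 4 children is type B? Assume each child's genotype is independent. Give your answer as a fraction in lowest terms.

ABO cross I^B i × I^B i → 1/4 O, 3/4 B.
So P(type B) = 3/4 per child.
All 4 independent: (3/4)^4 = 81/256.

81/256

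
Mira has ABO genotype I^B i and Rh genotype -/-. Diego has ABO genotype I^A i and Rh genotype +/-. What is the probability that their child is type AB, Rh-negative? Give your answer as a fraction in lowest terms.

1/8

ABO cross I^B i × I^A i → offspring phenotypes: 1/4 O, 1/4 A, 1/4 B, 1/4 AB.
Rh cross -/- × +/- → 1/2 Rh+, 1/2 Rh-.
Independent loci: P(type AB, Rh-negative) = 1/4 × 1/2 = 1/8.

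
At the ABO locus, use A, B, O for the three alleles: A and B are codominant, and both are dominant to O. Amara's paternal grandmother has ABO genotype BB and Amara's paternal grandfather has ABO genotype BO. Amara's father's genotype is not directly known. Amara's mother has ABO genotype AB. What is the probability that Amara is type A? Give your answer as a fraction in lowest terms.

Amara's father's ABO genotype from BB × BO: 1/2 BB, 1/2 BO.
Crossing each possibility with the mother AB and summing P(type A): 1/2·0 + 1/2·1/4 = 1/8.

1/8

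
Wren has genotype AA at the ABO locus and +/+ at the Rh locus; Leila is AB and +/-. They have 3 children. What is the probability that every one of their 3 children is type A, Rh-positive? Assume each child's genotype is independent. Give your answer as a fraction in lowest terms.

1/8

ABO cross AA × AB → 1/2 A, 1/2 AB.
Rh cross +/+ × +/- → 1 Rh+; so P(type A, Rh-positive) = 1/2 × 1 = 1/2 per child.
All 3 independent: (1/2)^3 = 1/8.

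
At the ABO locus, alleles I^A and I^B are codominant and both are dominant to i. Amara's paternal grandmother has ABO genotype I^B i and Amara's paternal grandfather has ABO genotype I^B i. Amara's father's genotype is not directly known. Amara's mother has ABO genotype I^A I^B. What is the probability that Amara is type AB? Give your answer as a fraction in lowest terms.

Amara's father's ABO genotype from I^B i × I^B i: 1/4 I^B I^B, 1/2 I^B i, 1/4 i i.
Crossing each possibility with the mother I^A I^B and summing P(type AB): 1/4·1/2 + 1/2·1/4 + 1/4·0 = 1/4.

1/4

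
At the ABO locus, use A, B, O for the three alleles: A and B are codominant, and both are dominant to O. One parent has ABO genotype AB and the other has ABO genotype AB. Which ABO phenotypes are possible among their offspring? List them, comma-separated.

A, B, AB

Gametes from AB × AB give offspring ABO genotypes AA, AB, BB, i.e. phenotypes A, B, AB.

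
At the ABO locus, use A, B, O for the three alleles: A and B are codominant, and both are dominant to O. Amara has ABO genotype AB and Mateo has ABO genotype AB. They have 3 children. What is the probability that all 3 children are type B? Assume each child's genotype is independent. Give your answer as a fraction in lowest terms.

ABO cross AB × AB → 1/4 A, 1/4 B, 1/2 AB.
So P(type B) = 1/4 per child.
All 3 independent: (1/4)^3 = 1/64.

1/64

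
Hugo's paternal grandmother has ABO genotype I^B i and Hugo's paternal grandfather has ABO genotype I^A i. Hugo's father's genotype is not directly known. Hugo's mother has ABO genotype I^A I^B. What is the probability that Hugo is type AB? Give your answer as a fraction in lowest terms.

1/4

Hugo's father's ABO genotype from I^B i × I^A i: 1/4 I^A I^B, 1/4 I^A i, 1/4 I^B i, 1/4 i i.
Crossing each possibility with the mother I^A I^B and summing P(type AB): 1/4·1/2 + 1/4·1/4 + 1/4·1/4 + 1/4·0 = 1/4.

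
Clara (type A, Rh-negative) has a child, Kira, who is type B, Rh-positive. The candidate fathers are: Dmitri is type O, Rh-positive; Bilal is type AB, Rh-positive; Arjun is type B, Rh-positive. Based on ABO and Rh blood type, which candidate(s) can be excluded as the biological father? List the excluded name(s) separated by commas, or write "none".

Dmitri

A candidate is excluded only if no genotype consistent with his phenotype could produce a type B, Rh-positive child with a type A, Rh-negative mother.
Dmitri (type O, Rh+): no genotype consistent with that phenotype can produce a type-B Rh+ child with a type-A mother.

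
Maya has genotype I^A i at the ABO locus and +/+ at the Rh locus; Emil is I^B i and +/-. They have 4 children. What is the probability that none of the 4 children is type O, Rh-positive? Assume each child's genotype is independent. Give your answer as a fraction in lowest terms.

81/256

ABO cross I^A i × I^B i → 1/4 O, 1/4 A, 1/4 B, 1/4 AB.
Rh cross +/+ × +/- → 1 Rh+; so P(type O, Rh-positive) = 1/4 × 1 = 1/4 per child.
P(not type O, Rh-positive) = 3/4 for one child; (3/4)^4 = 81/256.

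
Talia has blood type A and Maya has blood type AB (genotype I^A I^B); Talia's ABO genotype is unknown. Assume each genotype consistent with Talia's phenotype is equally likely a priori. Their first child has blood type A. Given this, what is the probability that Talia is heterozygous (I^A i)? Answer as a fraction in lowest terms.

Possible genotypes: Talia ∈ {I^A I^A, I^A i}; Maya ∈ {I^A I^B}.
Weight each parental genotype pair by prior × P(type-A child):
  I^A I^A × I^A I^B: posterior weight 1/2.
  I^A i × I^A I^B: posterior weight 1/2.
Sum the posterior weight over pairs where Talia is I^A i: 1/2.

1/2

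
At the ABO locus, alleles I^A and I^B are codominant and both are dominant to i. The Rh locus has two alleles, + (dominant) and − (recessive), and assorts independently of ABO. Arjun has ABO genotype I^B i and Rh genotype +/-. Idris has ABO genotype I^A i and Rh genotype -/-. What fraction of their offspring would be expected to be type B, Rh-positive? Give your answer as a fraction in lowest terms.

1/8

ABO cross I^B i × I^A i → offspring phenotypes: 1/4 O, 1/4 A, 1/4 B, 1/4 AB.
Rh cross +/- × -/- → 1/2 Rh+, 1/2 Rh-.
Independent loci: P(type B, Rh-positive) = 1/4 × 1/2 = 1/8.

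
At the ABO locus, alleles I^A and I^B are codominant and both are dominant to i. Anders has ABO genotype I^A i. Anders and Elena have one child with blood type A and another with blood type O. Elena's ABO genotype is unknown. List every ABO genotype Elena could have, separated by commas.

I^A i, I^B i, i i

For each candidate genotype of Elena, check whether crossing it with I^A i can produce every observed child phenotype.
  I^A I^A → possible child types {A} ✗
  I^A I^B → possible child types {A, B, AB} ✗
  I^A i → possible child types {O, A} ✓
  I^B I^B → possible child types {B, AB} ✗
  I^B i → possible child types {O, A, B, AB} ✓
  i i → possible child types {O, A} ✓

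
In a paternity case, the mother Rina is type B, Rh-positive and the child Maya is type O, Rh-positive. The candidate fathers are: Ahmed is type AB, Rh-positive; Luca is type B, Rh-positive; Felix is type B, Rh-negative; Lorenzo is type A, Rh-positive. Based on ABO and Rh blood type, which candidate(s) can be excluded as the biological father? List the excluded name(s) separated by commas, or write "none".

A candidate is excluded only if no genotype consistent with his phenotype could produce a type O, Rh-positive child with a type B, Rh-positive mother.
Ahmed (type AB, Rh+): no genotype consistent with that phenotype can produce a type-O Rh+ child with a type-B mother.

Ahmed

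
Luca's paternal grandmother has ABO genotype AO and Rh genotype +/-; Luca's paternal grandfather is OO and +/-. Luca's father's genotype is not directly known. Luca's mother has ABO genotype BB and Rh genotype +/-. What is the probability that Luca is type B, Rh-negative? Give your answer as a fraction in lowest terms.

3/16

Luca's father's ABO genotype from AO × OO: 1/2 AO, 1/2 OO.
Crossing each possibility with the mother BB and summing P(type B): 1/2·1/2 + 1/2·1 = 3/4.
Similarly for Rh via the father's Rh distribution: P(Rh-) = 1/4.
Independent loci: 3/4 × 1/4 = 3/16.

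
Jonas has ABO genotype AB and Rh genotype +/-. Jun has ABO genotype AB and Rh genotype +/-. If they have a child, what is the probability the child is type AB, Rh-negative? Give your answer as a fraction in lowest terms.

ABO cross AB × AB → offspring phenotypes: 1/4 A, 1/4 B, 1/2 AB.
Rh cross +/- × +/- → 3/4 Rh+, 1/4 Rh-.
Independent loci: P(type AB, Rh-negative) = 1/2 × 1/4 = 1/8.

1/8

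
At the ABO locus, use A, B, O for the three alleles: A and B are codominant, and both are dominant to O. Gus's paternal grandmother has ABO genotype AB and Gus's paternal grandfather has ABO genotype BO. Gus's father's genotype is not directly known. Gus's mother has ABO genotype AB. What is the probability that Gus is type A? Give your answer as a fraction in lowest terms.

1/4

Gus's father's ABO genotype from AB × BO: 1/4 AB, 1/4 AO, 1/4 BB, 1/4 BO.
Crossing each possibility with the mother AB and summing P(type A): 1/4·1/4 + 1/4·1/2 + 1/4·0 + 1/4·1/4 = 1/4.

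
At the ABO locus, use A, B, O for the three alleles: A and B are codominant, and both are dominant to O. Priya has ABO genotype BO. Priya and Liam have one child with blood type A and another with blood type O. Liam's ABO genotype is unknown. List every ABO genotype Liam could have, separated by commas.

For each candidate genotype of Liam, check whether crossing it with BO can produce every observed child phenotype.
  AA → possible child types {A, AB} ✗
  AB → possible child types {A, B, AB} ✗
  AO → possible child types {O, A, B, AB} ✓
  BB → possible child types {B} ✗
  BO → possible child types {O, B} ✗
  OO → possible child types {O, B} ✗

AO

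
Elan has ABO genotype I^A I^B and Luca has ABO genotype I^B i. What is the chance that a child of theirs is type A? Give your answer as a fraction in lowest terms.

1/4

ABO cross I^A I^B × I^B i → offspring phenotypes: 1/4 A, 1/2 B, 1/4 AB.
So P(type A) = 1/4.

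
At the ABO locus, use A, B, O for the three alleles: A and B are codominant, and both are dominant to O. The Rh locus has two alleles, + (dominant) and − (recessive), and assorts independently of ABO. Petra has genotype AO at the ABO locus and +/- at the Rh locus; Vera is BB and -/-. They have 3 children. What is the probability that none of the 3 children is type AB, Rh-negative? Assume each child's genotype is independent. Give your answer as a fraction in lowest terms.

27/64

ABO cross AO × BB → 1/2 B, 1/2 AB.
Rh cross +/- × -/- → 1/2 Rh+, 1/2 Rh-; so P(type AB, Rh-negative) = 1/2 × 1/2 = 1/4 per child.
P(not type AB, Rh-negative) = 3/4 for one child; (3/4)^3 = 27/64.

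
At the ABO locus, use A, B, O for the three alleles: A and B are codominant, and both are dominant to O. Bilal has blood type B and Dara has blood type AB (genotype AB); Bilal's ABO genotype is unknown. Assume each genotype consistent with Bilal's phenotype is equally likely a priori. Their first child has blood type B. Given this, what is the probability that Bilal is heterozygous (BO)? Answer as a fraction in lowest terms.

Possible genotypes: Bilal ∈ {BB, BO}; Dara ∈ {AB}.
Weight each parental genotype pair by prior × P(type-B child):
  BB × AB: posterior weight 1/2.
  BO × AB: posterior weight 1/2.
Sum the posterior weight over pairs where Bilal is BO: 1/2.

1/2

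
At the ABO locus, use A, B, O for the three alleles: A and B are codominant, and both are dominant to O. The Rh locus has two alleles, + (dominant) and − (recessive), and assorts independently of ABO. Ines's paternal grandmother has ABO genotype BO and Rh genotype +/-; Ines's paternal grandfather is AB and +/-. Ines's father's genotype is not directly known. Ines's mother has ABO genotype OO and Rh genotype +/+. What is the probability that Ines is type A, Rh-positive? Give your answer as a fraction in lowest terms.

Ines's father's ABO genotype from BO × AB: 1/4 AB, 1/4 AO, 1/4 BB, 1/4 BO.
Crossing each possibility with the mother OO and summing P(type A): 1/4·1/2 + 1/4·1/2 + 1/4·0 + 1/4·0 = 1/4.
Similarly for Rh via the father's Rh distribution: P(Rh+) = 1.
Independent loci: 1/4 × 1 = 1/4.

1/4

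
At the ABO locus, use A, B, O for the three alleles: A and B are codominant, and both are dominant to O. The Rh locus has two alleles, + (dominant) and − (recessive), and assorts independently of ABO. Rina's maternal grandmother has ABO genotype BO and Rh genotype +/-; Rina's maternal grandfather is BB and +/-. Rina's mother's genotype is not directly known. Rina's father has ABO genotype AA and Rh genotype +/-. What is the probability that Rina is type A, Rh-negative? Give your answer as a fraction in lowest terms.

Rina's mother's ABO genotype from BO × BB: 1/2 BB, 1/2 BO.
Crossing each possibility with the father AA and summing P(type A): 1/2·0 + 1/2·1/2 = 1/4.
Similarly for Rh via the mother's Rh distribution: P(Rh-) = 1/4.
Independent loci: 1/4 × 1/4 = 1/16.

1/16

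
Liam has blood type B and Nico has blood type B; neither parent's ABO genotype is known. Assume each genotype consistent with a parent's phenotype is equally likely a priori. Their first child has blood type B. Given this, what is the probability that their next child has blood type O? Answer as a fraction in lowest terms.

Possible genotypes: Liam ∈ {I^B I^B, I^B i}; Nico ∈ {I^B I^B, I^B i}.
Weight each parental genotype pair by prior × P(type-B child):
  I^B I^B × I^B I^B: posterior weight 4/15; P(next child type O) = 0.
  I^B I^B × I^B i: posterior weight 4/15; P(next child type O) = 0.
  I^B i × I^B I^B: posterior weight 4/15; P(next child type O) = 0.
  I^B i × I^B i: posterior weight 1/5; P(next child type O) = 1/4.
Weighted sum = 1/20.

1/20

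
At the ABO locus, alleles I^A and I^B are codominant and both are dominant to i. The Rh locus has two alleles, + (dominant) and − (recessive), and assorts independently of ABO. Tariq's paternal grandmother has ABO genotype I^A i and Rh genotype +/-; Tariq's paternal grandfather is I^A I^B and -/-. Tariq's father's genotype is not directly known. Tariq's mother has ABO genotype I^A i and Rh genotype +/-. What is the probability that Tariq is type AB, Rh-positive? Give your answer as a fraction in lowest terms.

Tariq's father's ABO genotype from I^A i × I^A I^B: 1/4 I^A I^A, 1/4 I^A I^B, 1/4 I^A i, 1/4 I^B i.
Crossing each possibility with the mother I^A i and summing P(type AB): 1/4·0 + 1/4·1/4 + 1/4·0 + 1/4·1/4 = 1/8.
Similarly for Rh via the father's Rh distribution: P(Rh+) = 5/8.
Independent loci: 1/8 × 5/8 = 5/64.

5/64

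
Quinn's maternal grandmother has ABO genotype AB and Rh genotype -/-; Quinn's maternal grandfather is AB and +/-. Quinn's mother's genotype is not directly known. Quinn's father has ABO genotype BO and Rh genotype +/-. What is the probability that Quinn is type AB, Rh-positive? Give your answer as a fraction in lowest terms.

5/32

Quinn's mother's ABO genotype from AB × AB: 1/4 AA, 1/2 AB, 1/4 BB.
Crossing each possibility with the father BO and summing P(type AB): 1/4·1/2 + 1/2·1/4 + 1/4·0 = 1/4.
Similarly for Rh via the mother's Rh distribution: P(Rh+) = 5/8.
Independent loci: 1/4 × 5/8 = 5/32.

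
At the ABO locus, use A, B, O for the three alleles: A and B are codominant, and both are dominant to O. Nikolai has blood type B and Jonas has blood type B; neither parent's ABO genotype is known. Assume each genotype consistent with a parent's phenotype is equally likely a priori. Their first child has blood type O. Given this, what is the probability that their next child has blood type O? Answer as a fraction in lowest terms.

1/4

Possible genotypes: Nikolai ∈ {BB, BO}; Jonas ∈ {BB, BO}.
Weight each parental genotype pair by prior × P(type-O child):
  BO × BO: posterior weight 1; P(next child type O) = 1/4.
Weighted sum = 1/4.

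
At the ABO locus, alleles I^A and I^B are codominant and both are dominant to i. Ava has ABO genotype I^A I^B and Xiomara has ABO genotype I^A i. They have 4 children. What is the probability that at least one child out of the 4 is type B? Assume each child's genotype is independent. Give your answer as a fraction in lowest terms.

ABO cross I^A I^B × I^A i → 1/2 A, 1/4 B, 1/4 AB.
So P(type B) = 1/4 per child.
P(none) = (3/4)^4 = 81/256; P(at least one) = 1 − 81/256 = 175/256.

175/256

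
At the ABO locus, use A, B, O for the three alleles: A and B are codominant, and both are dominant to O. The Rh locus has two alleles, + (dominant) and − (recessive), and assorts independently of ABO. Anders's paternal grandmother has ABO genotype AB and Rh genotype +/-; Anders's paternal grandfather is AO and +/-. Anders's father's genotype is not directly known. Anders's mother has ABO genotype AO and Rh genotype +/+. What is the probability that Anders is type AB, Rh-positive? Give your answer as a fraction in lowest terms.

1/8

Anders's father's ABO genotype from AB × AO: 1/4 AA, 1/4 AB, 1/4 AO, 1/4 BO.
Crossing each possibility with the mother AO and summing P(type AB): 1/4·0 + 1/4·1/4 + 1/4·0 + 1/4·1/4 = 1/8.
Similarly for Rh via the father's Rh distribution: P(Rh+) = 1.
Independent loci: 1/8 × 1 = 1/8.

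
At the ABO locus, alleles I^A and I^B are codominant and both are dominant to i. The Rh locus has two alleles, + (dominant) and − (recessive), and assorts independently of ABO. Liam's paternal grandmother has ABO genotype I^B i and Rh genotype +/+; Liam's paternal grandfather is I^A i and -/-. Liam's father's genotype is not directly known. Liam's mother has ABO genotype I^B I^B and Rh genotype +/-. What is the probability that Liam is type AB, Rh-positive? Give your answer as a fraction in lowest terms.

Liam's father's ABO genotype from I^B i × I^A i: 1/4 I^A I^B, 1/4 I^A i, 1/4 I^B i, 1/4 i i.
Crossing each possibility with the mother I^B I^B and summing P(type AB): 1/4·1/2 + 1/4·1/2 + 1/4·0 + 1/4·0 = 1/4.
Similarly for Rh via the father's Rh distribution: P(Rh+) = 3/4.
Independent loci: 1/4 × 3/4 = 3/16.

3/16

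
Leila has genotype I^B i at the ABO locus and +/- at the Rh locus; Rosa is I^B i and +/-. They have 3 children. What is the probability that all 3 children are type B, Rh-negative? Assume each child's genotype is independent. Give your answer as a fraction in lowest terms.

ABO cross I^B i × I^B i → 1/4 O, 3/4 B.
Rh cross +/- × +/- → 3/4 Rh+, 1/4 Rh-; so P(type B, Rh-negative) = 3/4 × 1/4 = 3/16 per child.
All 3 independent: (3/16)^3 = 27/4096.

27/4096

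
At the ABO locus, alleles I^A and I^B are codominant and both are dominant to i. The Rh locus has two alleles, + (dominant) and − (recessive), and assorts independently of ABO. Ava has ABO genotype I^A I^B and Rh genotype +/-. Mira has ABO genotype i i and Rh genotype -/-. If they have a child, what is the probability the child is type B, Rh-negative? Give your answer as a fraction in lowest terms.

1/4

ABO cross I^A I^B × i i → offspring phenotypes: 1/2 A, 1/2 B.
Rh cross +/- × -/- → 1/2 Rh+, 1/2 Rh-.
Independent loci: P(type B, Rh-negative) = 1/2 × 1/2 = 1/4.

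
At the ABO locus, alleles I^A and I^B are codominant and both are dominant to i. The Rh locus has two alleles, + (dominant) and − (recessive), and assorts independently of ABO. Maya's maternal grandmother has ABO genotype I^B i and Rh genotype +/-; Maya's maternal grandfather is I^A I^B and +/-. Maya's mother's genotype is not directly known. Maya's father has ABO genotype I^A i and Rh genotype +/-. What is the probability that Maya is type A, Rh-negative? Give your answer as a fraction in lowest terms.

Maya's mother's ABO genotype from I^B i × I^A I^B: 1/4 I^A I^B, 1/4 I^A i, 1/4 I^B I^B, 1/4 I^B i.
Crossing each possibility with the father I^A i and summing P(type A): 1/4·1/2 + 1/4·3/4 + 1/4·0 + 1/4·1/4 = 3/8.
Similarly for Rh via the mother's Rh distribution: P(Rh-) = 1/4.
Independent loci: 3/8 × 1/4 = 3/32.

3/32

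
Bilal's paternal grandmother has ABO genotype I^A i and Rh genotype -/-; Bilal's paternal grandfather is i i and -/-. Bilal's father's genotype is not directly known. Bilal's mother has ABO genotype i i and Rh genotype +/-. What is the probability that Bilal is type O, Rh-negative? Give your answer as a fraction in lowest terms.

Bilal's father's ABO genotype from I^A i × i i: 1/2 I^A i, 1/2 i i.
Crossing each possibility with the mother i i and summing P(type O): 1/2·1/2 + 1/2·1 = 3/4.
Similarly for Rh via the father's Rh distribution: P(Rh-) = 1/2.
Independent loci: 3/4 × 1/2 = 3/8.

3/8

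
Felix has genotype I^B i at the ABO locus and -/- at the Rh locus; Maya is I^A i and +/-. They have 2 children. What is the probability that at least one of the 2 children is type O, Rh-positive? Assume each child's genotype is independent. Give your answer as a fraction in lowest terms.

ABO cross I^B i × I^A i → 1/4 O, 1/4 A, 1/4 B, 1/4 AB.
Rh cross -/- × +/- → 1/2 Rh+, 1/2 Rh-; so P(type O, Rh-positive) = 1/4 × 1/2 = 1/8 per child.
P(none) = (7/8)^2 = 49/64; P(at least one) = 1 − 49/64 = 15/64.

15/64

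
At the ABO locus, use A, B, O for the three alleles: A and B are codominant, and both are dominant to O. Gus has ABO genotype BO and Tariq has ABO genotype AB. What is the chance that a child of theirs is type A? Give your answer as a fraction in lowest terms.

ABO cross BO × AB → offspring phenotypes: 1/4 A, 1/2 B, 1/4 AB.
So P(type A) = 1/4.

1/4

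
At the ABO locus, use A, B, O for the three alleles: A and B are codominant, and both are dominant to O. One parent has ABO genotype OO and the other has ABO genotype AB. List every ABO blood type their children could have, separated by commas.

Gametes from OO × AB give offspring ABO genotypes AO, BO, i.e. phenotypes A, B.

A, B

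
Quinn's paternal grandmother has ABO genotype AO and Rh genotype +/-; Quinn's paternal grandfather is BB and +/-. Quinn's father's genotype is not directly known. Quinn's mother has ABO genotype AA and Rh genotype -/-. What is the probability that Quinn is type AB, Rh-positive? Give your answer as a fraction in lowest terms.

1/4

Quinn's father's ABO genotype from AO × BB: 1/2 AB, 1/2 BO.
Crossing each possibility with the mother AA and summing P(type AB): 1/2·1/2 + 1/2·1/2 = 1/2.
Similarly for Rh via the father's Rh distribution: P(Rh+) = 1/2.
Independent loci: 1/2 × 1/2 = 1/4.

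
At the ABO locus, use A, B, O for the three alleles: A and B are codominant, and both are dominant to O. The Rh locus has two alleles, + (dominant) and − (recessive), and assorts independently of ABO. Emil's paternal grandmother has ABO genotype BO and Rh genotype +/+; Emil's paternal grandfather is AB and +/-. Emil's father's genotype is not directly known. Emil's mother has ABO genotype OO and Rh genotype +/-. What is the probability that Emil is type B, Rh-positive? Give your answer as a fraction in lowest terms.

7/16

Emil's father's ABO genotype from BO × AB: 1/4 AB, 1/4 AO, 1/4 BB, 1/4 BO.
Crossing each possibility with the mother OO and summing P(type B): 1/4·1/2 + 1/4·0 + 1/4·1 + 1/4·1/2 = 1/2.
Similarly for Rh via the father's Rh distribution: P(Rh+) = 7/8.
Independent loci: 1/2 × 7/8 = 7/16.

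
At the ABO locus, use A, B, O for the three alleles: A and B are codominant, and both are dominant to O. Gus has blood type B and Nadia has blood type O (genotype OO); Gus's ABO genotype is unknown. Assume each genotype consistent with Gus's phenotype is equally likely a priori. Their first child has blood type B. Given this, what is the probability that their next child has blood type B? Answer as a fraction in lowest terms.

Possible genotypes: Gus ∈ {BB, BO}; Nadia ∈ {OO}.
Weight each parental genotype pair by prior × P(type-B child):
  BB × OO: posterior weight 2/3; P(next child type B) = 1.
  BO × OO: posterior weight 1/3; P(next child type B) = 1/2.
Weighted sum = 5/6.

5/6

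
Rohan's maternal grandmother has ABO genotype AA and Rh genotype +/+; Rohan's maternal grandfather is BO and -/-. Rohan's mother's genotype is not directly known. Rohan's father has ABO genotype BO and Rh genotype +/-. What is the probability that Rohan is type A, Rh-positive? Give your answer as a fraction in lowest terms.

3/16

Rohan's mother's ABO genotype from AA × BO: 1/2 AB, 1/2 AO.
Crossing each possibility with the father BO and summing P(type A): 1/2·1/4 + 1/2·1/4 = 1/4.
Similarly for Rh via the mother's Rh distribution: P(Rh+) = 3/4.
Independent loci: 1/4 × 3/4 = 3/16.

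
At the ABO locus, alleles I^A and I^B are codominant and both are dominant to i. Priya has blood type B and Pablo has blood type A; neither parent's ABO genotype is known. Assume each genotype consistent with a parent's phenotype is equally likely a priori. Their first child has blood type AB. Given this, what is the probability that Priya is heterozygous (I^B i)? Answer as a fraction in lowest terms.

1/3

Possible genotypes: Priya ∈ {I^B I^B, I^B i}; Pablo ∈ {I^A I^A, I^A i}.
Weight each parental genotype pair by prior × P(type-AB child):
  I^B I^B × I^A I^A: posterior weight 4/9.
  I^B I^B × I^A i: posterior weight 2/9.
  I^B i × I^A I^A: posterior weight 2/9.
  I^B i × I^A i: posterior weight 1/9.
Sum the posterior weight over pairs where Priya is I^B i: 1/3.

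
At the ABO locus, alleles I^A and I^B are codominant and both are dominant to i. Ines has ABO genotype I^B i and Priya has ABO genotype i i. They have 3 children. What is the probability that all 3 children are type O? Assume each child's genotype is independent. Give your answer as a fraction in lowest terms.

ABO cross I^B i × i i → 1/2 O, 1/2 B.
So P(type O) = 1/2 per child.
All 3 independent: (1/2)^3 = 1/8.

1/8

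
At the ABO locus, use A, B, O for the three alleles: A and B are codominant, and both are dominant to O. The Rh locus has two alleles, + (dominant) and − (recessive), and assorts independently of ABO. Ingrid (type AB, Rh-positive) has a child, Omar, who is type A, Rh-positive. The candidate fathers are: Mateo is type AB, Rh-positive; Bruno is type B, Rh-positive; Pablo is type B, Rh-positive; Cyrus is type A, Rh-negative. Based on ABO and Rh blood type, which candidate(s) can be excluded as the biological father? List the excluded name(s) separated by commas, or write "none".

A candidate is excluded only if no genotype consistent with his phenotype could produce a type A, Rh-positive child with a type AB, Rh-positive mother.
Every candidate has at least one consistent genotype combination, so none can be excluded.

none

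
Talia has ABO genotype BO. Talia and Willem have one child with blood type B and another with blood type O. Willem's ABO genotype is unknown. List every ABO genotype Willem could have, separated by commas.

AO, BO, OO

For each candidate genotype of Willem, check whether crossing it with BO can produce every observed child phenotype.
  AA → possible child types {A, AB} ✗
  AB → possible child types {A, B, AB} ✗
  AO → possible child types {O, A, B, AB} ✓
  BB → possible child types {B} ✗
  BO → possible child types {O, B} ✓
  OO → possible child types {O, B} ✓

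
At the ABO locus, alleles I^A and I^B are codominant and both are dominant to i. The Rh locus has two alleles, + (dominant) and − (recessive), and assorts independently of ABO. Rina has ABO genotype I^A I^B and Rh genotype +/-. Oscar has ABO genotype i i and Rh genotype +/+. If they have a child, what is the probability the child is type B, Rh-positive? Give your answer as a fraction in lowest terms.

1/2

ABO cross I^A I^B × i i → offspring phenotypes: 1/2 A, 1/2 B.
Rh cross +/- × +/+ → 1 Rh+.
Independent loci: P(type B, Rh-positive) = 1/2 × 1 = 1/2.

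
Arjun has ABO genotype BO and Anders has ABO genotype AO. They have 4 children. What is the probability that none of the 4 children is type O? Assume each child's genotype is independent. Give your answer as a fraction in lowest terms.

ABO cross BO × AO → 1/4 O, 1/4 A, 1/4 B, 1/4 AB.
So P(type O) = 1/4 per child.
P(not type O) = 3/4 for one child; (3/4)^4 = 81/256.

81/256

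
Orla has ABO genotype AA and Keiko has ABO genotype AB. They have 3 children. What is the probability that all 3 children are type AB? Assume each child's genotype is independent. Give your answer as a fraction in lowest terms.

1/8

ABO cross AA × AB → 1/2 A, 1/2 AB.
So P(type AB) = 1/2 per child.
All 3 independent: (1/2)^3 = 1/8.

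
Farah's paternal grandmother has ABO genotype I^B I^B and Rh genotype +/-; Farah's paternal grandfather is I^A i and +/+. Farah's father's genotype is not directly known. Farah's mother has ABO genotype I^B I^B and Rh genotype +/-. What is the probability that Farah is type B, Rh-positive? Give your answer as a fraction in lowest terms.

Farah's father's ABO genotype from I^B I^B × I^A i: 1/2 I^A I^B, 1/2 I^B i.
Crossing each possibility with the mother I^B I^B and summing P(type B): 1/2·1/2 + 1/2·1 = 3/4.
Similarly for Rh via the father's Rh distribution: P(Rh+) = 7/8.
Independent loci: 3/4 × 7/8 = 21/32.

21/32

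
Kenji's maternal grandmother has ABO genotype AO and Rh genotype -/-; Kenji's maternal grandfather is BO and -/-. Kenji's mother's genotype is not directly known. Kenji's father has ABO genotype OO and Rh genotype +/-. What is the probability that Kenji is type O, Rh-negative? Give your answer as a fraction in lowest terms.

1/4

Kenji's mother's ABO genotype from AO × BO: 1/4 AB, 1/4 AO, 1/4 BO, 1/4 OO.
Crossing each possibility with the father OO and summing P(type O): 1/4·0 + 1/4·1/2 + 1/4·1/2 + 1/4·1 = 1/2.
Similarly for Rh via the mother's Rh distribution: P(Rh-) = 1/2.
Independent loci: 1/2 × 1/2 = 1/4.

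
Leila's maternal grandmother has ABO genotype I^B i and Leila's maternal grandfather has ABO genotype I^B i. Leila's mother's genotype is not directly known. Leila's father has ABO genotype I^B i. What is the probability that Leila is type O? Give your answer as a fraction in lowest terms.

1/4

Leila's mother's ABO genotype from I^B i × I^B i: 1/4 I^B I^B, 1/2 I^B i, 1/4 i i.
Crossing each possibility with the father I^B i and summing P(type O): 1/4·0 + 1/2·1/4 + 1/4·1/2 = 1/4.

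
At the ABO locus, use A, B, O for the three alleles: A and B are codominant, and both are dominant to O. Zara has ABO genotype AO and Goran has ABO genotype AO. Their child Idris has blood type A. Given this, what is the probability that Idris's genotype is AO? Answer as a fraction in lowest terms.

2/3

Cross AO × AO → 1/4 AA, 1/2 AO, 1/4 OO.
Type-A genotypes among offspring: AA (1/4), AO (1/2); total 3/4.
P(AO | type A) = (1/2) / (3/4) = 2/3.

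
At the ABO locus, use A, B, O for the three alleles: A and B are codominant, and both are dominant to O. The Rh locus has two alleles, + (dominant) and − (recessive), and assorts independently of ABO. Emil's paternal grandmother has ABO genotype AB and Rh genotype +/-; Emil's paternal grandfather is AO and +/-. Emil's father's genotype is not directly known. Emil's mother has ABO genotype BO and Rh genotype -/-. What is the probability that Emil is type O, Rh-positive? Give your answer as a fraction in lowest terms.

Emil's father's ABO genotype from AB × AO: 1/4 AA, 1/4 AB, 1/4 AO, 1/4 BO.
Crossing each possibility with the mother BO and summing P(type O): 1/4·0 + 1/4·0 + 1/4·1/4 + 1/4·1/4 = 1/8.
Similarly for Rh via the father's Rh distribution: P(Rh+) = 1/2.
Independent loci: 1/8 × 1/2 = 1/16.

1/16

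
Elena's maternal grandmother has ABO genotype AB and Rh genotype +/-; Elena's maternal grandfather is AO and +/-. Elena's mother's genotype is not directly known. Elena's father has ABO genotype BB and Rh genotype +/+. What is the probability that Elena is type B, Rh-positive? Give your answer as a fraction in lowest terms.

1/2

Elena's mother's ABO genotype from AB × AO: 1/4 AA, 1/4 AB, 1/4 AO, 1/4 BO.
Crossing each possibility with the father BB and summing P(type B): 1/4·0 + 1/4·1/2 + 1/4·1/2 + 1/4·1 = 1/2.
Similarly for Rh via the mother's Rh distribution: P(Rh+) = 1.
Independent loci: 1/2 × 1 = 1/2.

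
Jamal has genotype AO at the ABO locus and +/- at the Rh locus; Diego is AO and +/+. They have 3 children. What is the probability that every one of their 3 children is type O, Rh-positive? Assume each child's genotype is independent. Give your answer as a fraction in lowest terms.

1/64

ABO cross AO × AO → 1/4 O, 3/4 A.
Rh cross +/- × +/+ → 1 Rh+; so P(type O, Rh-positive) = 1/4 × 1 = 1/4 per child.
All 3 independent: (1/4)^3 = 1/64.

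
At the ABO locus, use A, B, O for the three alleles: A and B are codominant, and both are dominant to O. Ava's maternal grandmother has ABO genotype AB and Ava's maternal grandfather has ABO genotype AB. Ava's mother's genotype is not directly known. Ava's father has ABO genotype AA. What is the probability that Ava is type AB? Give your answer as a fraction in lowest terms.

Ava's mother's ABO genotype from AB × AB: 1/4 AA, 1/2 AB, 1/4 BB.
Crossing each possibility with the father AA and summing P(type AB): 1/4·0 + 1/2·1/2 + 1/4·1 = 1/2.

1/2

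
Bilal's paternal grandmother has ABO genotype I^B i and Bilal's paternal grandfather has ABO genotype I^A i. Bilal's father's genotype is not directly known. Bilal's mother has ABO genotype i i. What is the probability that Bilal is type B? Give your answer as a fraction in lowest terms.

1/4

Bilal's father's ABO genotype from I^B i × I^A i: 1/4 I^A I^B, 1/4 I^A i, 1/4 I^B i, 1/4 i i.
Crossing each possibility with the mother i i and summing P(type B): 1/4·1/2 + 1/4·0 + 1/4·1/2 + 1/4·0 = 1/4.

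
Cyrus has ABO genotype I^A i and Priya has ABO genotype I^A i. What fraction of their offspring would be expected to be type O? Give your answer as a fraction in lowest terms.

ABO cross I^A i × I^A i → offspring phenotypes: 1/4 O, 3/4 A.
So P(type O) = 1/4.

1/4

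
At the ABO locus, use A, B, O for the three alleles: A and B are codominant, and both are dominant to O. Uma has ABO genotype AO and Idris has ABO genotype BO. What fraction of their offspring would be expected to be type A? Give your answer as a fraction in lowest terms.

ABO cross AO × BO → offspring phenotypes: 1/4 O, 1/4 A, 1/4 B, 1/4 AB.
So P(type A) = 1/4.

1/4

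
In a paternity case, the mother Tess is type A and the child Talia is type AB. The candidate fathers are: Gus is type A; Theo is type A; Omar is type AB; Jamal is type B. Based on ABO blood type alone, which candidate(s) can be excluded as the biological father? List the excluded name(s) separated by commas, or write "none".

A candidate is excluded only if no genotype consistent with his phenotype could produce a type AB child with a type A mother.
Gus (type A): no genotype consistent with that phenotype can produce a type-AB child with a type-A mother.
Theo (type A): no genotype consistent with that phenotype can produce a type-AB child with a type-A mother.

Gus, Theo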